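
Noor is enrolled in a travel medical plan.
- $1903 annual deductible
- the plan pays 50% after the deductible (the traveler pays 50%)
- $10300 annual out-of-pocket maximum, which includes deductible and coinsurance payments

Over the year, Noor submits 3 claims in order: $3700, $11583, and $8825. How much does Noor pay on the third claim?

$1707

Claim 1 — $3700: deductible takes $1903, $1797 remains; 50% of $1797 = $898.50. Traveler pays $2801.50; OOP now $2801.50.
Claim 2 — $11583: deductible met; 50% of $11583 = $5791.50. Cost to traveler: $5791.50. OOP to date $8593.
Claim 3 — $8825: deductible met; 50% of $8825 = $4412.50. OOP would hit $13005.50 > $10300, so the cap limits the traveler to $10300 − $8593 = $1707.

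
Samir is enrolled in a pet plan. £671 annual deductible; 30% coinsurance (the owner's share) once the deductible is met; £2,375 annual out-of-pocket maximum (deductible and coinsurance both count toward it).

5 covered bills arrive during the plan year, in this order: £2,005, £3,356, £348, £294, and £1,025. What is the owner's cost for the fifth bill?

Claim 1 — £2,005: £671 to deductible, leaving £1,334; coinsurance £1,334 × 30% = £400.20. Cost to owner: £1,071.20. OOP to date £1,071.20.
Claim 2 — £3,356: deductible met; 30% of £3,356 = £1,006.80. Owner pays £1,006.80; OOP now £2,078.
Claim 3 — £348: deductible met; 30% of £348 = £104.40. Cost to owner: £104.40. OOP to date £2,182.40.
Claim 4 — £294: deductible already satisfied, so owner's share is 30% × £294 = £88.20. Cost to owner: £88.20. OOP to date £2,270.60.
Claim 5 — £1,025: deductible already satisfied, so owner's share is 30% × £1,025 = £307.50. OOP would hit £2,578.10 > £2,375, so the cap limits the owner to £2,375 − £2,270.60 = £104.40.

£104.40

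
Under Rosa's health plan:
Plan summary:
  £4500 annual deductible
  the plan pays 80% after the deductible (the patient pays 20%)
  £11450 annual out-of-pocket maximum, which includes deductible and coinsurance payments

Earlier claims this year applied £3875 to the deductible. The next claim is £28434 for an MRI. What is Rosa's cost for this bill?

£6186.80

£3875 of the £4500 deductible is already met, leaving £625.
The remaining £27809 (= £28434 − £625) moves to coinsurance.
Patient's 20% share of £27809 is £5561.80.
Patient responsibility before any cap: £625 + £5561.80 = £6186.80.
Total out-of-pocket so far would be £3875 + £6186.80 = £10061.80, below the £11450 cap — no reduction.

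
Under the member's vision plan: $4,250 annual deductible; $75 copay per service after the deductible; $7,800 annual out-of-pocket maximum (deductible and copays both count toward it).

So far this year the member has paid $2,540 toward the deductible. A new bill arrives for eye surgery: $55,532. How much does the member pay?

$1,785

$2,540 of the $4,250 deductible is already met, leaving $1,710.
That leaves $55,532 − $1,710 = $53,822 for the copay.
Copay on this service: $75.
That puts the member's cost at $1,710 + $75 = $1,785 before any cap.
Cumulative spending $2,540 + $1,785 = $4,325 stays under the $7,800 maximum.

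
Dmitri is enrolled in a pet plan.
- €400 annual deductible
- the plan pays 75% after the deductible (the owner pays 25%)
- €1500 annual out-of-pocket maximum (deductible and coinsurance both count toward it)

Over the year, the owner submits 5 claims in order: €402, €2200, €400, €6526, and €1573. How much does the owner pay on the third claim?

€100

#1 (€402): €400 to deductible, leaving €2; owner's 25% is €0.50. Owner pays €400.50; OOP now €400.50.
#2 (€2200): deductible already satisfied, so owner's share is 25% × €2200 = €550. Owner pays €550; OOP now €950.50.
#3 (€400): deductible met; 25% of €400 = €100. Cost to owner: €100. OOP to date €1050.50.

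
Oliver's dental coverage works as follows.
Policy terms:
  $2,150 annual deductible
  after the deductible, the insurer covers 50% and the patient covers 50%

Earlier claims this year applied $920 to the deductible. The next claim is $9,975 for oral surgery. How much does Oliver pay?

$5,602.50

$920 of the $2,150 deductible is already met, leaving $1,230.
The remaining $8,745 (= $9,975 − $1,230) moves to coinsurance.
Coinsurance: $8,745 × 50% = $4,372.50.
So the patient owes $1,230 + $4,372.50 = $5,602.50.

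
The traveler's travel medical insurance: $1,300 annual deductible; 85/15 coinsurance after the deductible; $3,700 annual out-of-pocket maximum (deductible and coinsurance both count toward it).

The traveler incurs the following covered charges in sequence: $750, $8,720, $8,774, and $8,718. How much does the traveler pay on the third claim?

$1,174.50

#1 ($750): entire amount goes to the deductible. Cost to traveler: $750. OOP to date $750.
#2 ($8,720): $550 to deductible, leaving $8,170; coinsurance $8,170 × 15% = $1,225.50. Traveler pays $1,775.50; OOP now $2,525.50.
#3 ($8,774): deductible already satisfied, so traveler's share is 15% × $8,774 = $1,316.10. Adding that to $2,525.50 gives $3,841.60, past the $3,700 cap; traveler pays only $3,700 − $2,525.50 = $1,174.50.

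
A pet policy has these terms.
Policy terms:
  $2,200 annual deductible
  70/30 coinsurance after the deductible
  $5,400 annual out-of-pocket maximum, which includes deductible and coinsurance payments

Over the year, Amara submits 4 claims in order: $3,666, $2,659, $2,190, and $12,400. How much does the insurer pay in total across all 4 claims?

$15,515

Claim 1 — $3,666: deductible takes $2,200, $1,466 remains; 30% of $1,466 = $439.80. Owner pays $2,639.80; OOP now $2,639.80. Insurer: $3,666 − $2,639.80 = $1,026.20.
Claim 2 — $2,659: 30% coinsurance on $2,659 = $797.70. Owner pays $797.70; OOP now $3,437.50. Insurer: $2,659 − $797.70 = $1,861.30.
Claim 3 — $2,190: 30% coinsurance on $2,190 = $657. Cost to owner: $657. OOP to date $4,094.50. Plan pays $2,190 − $657 = $1,533.
Claim 4 — $12,400: deductible already satisfied, so owner's share is 30% × $12,400 = $3,720. OOP would hit $7,814.50 > $5,400, so the cap limits the owner to $5,400 − $4,094.50 = $1,305.50. Insurer: $12,400 − $1,305.50 = $11,094.50.
Insurer total: $1,026.20 + $1,861.30 + $1,533 + $11,094.50 = $15,515.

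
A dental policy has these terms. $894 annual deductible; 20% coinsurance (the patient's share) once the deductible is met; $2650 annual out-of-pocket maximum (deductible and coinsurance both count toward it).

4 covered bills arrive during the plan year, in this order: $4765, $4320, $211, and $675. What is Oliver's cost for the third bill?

$42.20

#1 ($4765): deductible takes $894, $3871 remains; patient's 20% is $774.20. Cost to patient: $1668.20. OOP to date $1668.20.
#2 ($4320): 20% coinsurance on $4320 = $864. Patient pays $864; OOP now $2532.20.
#3 ($211): deductible met; 20% of $211 = $42.20. Patient owes $42.20 (running OOP $2574.40).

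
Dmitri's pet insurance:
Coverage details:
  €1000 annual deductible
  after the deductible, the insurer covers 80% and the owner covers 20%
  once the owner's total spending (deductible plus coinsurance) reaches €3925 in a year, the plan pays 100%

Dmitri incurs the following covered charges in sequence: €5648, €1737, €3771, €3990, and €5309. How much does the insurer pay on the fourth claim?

Bill 1, €5648: €1000 finishes the deductible; €4648 goes to coinsurance; 20% of €4648 = €929.60. Cost to owner: €1929.60. OOP to date €1929.60. Plan pays €5648 − €1929.60 = €3718.40.
Bill 2, €1737: 20% coinsurance on €1737 = €347.40. Owner pays €347.40; OOP now €2277. Insurer: €1737 − €347.40 = €1389.60.
Bill 3, €3771: deductible met; 20% of €3771 = €754.20. Cost to owner: €754.20. OOP to date €3031.20. Insurer: €3771 − €754.20 = €3016.80.
Bill 4, €3990: deductible met; 20% of €3990 = €798. Cost to owner: €798. OOP to date €3829.20. Insurer: €3990 − €798 = €3192.

€3192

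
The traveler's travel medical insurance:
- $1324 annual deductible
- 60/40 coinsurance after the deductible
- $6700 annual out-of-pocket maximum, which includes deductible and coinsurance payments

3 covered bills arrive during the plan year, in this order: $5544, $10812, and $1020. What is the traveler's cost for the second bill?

$3688

Claim 1 ($5544): deductible takes $1324, $4220 remains; 40% of $4220 = $1688. Traveler pays $3012; OOP now $3012.
Claim 2 ($10812): 40% coinsurance on $10812 = $4324.80. That would push OOP to $7336.80, over the $6700 cap, so traveler pays $6700 − $3012 = $3688.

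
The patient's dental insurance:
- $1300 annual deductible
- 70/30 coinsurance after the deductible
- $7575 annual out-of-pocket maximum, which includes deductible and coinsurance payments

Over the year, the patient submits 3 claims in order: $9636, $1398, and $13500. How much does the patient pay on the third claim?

#1 ($9636): $1300 to deductible, leaving $8336; patient's 30% is $2500.80. Patient pays $3800.80; OOP now $3800.80.
#2 ($1398): deductible already satisfied, so patient's share is 30% × $1398 = $419.40. Patient owes $419.40 (running OOP $4220.20).
#3 ($13500): 30% coinsurance on $13500 = $4050. Adding that to $4220.20 gives $8270.20, past the $7575 cap; patient pays only $7575 − $4220.20 = $3354.80.

$3354.80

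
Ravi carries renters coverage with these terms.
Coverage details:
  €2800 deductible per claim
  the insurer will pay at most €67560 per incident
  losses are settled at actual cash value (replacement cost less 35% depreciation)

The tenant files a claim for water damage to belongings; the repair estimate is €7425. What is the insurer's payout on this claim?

€2026.25

Depreciate 35%: the covered value is €7425 × 0.65 = €4826.25.
After the deductible, €4826.25 − €2800 = €2026.25 remains.
That's under the €67560 cap, so the insurer reimburses the full €2026.25.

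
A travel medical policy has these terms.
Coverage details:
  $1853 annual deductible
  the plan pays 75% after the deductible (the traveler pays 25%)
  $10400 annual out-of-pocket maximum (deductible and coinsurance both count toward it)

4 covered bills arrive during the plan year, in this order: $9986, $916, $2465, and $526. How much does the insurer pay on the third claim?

#1 ($9986): $1853 finishes the deductible; $8133 goes to coinsurance; coinsurance $8133 × 25% = $2033.25. Traveler pays $3886.25; OOP now $3886.25. Plan pays $9986 − $3886.25 = $6099.75.
#2 ($916): deductible met; 25% of $916 = $229. Traveler pays $229; OOP now $4115.25. Plan pays $916 − $229 = $687.
#3 ($2465): deductible already satisfied, so traveler's share is 25% × $2465 = $616.25. Traveler owes $616.25 (running OOP $4731.50). Plan pays $2465 − $616.25 = $1848.75.

$1848.75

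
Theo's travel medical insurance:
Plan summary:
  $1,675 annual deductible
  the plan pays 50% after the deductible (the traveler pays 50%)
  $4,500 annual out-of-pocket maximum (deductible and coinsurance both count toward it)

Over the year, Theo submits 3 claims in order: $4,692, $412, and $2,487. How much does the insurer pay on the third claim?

$1,376.50

Bill 1, $4,692: $1,675 to deductible, leaving $3,017; coinsurance $3,017 × 50% = $1,508.50. Cost to traveler: $3,183.50. OOP to date $3,183.50. Plan pays $4,692 − $3,183.50 = $1,508.50.
Bill 2, $412: 50% coinsurance on $412 = $206. Traveler owes $206 (running OOP $3,389.50). Plan pays $412 − $206 = $206.
Bill 3, $2,487: deductible met; 50% of $2,487 = $1,243.50. That would push OOP to $4,633, over the $4,500 cap, so traveler pays $4,500 − $3,389.50 = $1,110.50. Insurer: $2,487 − $1,110.50 = $1,376.50.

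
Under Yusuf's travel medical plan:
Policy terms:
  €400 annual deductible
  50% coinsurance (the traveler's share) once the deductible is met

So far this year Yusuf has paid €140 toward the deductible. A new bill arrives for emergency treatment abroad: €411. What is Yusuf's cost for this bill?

€140 of the €400 deductible is already met, leaving €260.
After the €260 deductible portion, €411 − €260 = €151 is subject to coinsurance.
Traveler's 50% share of €151 is €75.50.
That puts the traveler's cost at €260 + €75.50 = €335.50.

€335.50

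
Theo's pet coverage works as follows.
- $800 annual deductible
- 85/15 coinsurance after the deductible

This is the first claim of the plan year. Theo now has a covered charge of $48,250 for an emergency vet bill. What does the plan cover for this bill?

$40,332.50

Nothing has been paid toward the $800 deductible, so the first $800 of this charge is applied there.
The remaining $47,450 (= $48,250 − $800) moves to coinsurance.
Owner's 15% share of $47,450 is $7,117.50.
That puts the owner's cost at $800 + $7,117.50 = $7,917.50.
The insurer covers the remainder: $48,250 − $7,917.50 = $40,332.50.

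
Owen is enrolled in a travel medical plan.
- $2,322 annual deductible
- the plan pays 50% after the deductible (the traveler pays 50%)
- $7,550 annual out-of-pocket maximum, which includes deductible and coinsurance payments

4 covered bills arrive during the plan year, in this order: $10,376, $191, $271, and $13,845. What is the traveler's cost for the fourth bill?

$970

Claim 1 ($10,376): $2,322 finishes the deductible; $8,054 goes to coinsurance; 50% of $8,054 = $4,027. Traveler pays $6,349; OOP now $6,349.
Claim 2 ($191): deductible met; 50% of $191 = $95.50. Traveler owes $95.50 (running OOP $6,444.50).
Claim 3 ($271): deductible already satisfied, so traveler's share is 50% × $271 = $135.50. Cost to traveler: $135.50. OOP to date $6,580.
Claim 4 ($13,845): deductible met; 50% of $13,845 = $6,922.50. Adding that to $6,580 gives $13,502.50, past the $7,550 cap; traveler pays only $7,550 − $6,580 = $970.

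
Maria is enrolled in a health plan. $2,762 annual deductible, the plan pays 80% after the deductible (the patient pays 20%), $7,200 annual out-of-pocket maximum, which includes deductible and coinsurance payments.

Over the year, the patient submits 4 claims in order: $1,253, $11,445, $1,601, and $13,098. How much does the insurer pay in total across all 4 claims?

$20,197

Claim 1 ($1,253): entire amount goes to the deductible. Patient owes $1,253 (running OOP $1,253). Plan pays $1,253 − $1,253 = $0.
Claim 2 ($11,445): $1,509 finishes the deductible; $9,936 goes to coinsurance; 20% of $9,936 = $1,987.20. Cost to patient: $3,496.20. OOP to date $4,749.20. Plan pays $11,445 − $3,496.20 = $7,948.80.
Claim 3 ($1,601): deductible met; 20% of $1,601 = $320.20. Patient owes $320.20 (running OOP $5,069.40). Insurer: $1,601 − $320.20 = $1,280.80.
Claim 4 ($13,098): deductible already satisfied, so patient's share is 20% × $13,098 = $2,619.60. That would push OOP to $7,689, over the $7,200 cap, so patient pays $7,200 − $5,069.40 = $2,130.60. Plan pays $13,098 − $2,130.60 = $10,967.40.
Insurer total: $0 + $7,948.80 + $1,280.80 + $10,967.40 = $20,197.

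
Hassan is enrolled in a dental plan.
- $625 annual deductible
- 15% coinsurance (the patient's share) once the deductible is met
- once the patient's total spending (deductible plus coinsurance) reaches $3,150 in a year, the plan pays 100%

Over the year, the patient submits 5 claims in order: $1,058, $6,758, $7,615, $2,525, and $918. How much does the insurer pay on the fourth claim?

$2,220.90

#1 ($1,058): deductible takes $625, $433 remains; 15% of $433 = $64.95. Patient pays $689.95; OOP now $689.95. Insurer: $1,058 − $689.95 = $368.05.
#2 ($6,758): deductible already satisfied, so patient's share is 15% × $6,758 = $1,013.70. Patient owes $1,013.70 (running OOP $1,703.65). Plan pays $6,758 − $1,013.70 = $5,744.30.
#3 ($7,615): deductible met; 15% of $7,615 = $1,142.25. Patient pays $1,142.25; OOP now $2,845.90. Insurer: $7,615 − $1,142.25 = $6,472.75.
#4 ($2,525): deductible already satisfied, so patient's share is 15% × $2,525 = $378.75. OOP would hit $3,224.65 > $3,150, so the cap limits the patient to $3,150 − $2,845.90 = $304.10. Insurer: $2,525 − $304.10 = $2,220.90.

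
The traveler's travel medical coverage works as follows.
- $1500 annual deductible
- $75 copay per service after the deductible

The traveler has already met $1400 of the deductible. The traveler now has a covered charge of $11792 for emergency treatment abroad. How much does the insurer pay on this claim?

$1400 of the $1500 deductible is already met, leaving $100.
The remaining $11692 (= $11792 − $100) moves to the copay.
Copay on this service: $75.
That puts the traveler's cost at $100 + $75 = $175.
The plan picks up $11792 − $175 = $11617.

$11617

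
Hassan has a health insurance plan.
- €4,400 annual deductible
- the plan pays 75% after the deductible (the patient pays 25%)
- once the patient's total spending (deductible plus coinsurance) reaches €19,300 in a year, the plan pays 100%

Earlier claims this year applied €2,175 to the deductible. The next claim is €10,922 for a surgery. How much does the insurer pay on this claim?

Remaining deductible: €4,400 − €2,175 = €2,225.
That leaves €10,922 − €2,225 = €8,697 for coinsurance.
25% of €8,697 = €2,174.25 falls to the patient.
Patient responsibility before any cap: €2,225 + €2,174.25 = €4,399.25.
Total out-of-pocket so far would be €2,175 + €4,399.25 = €6,574.25, below the €19,300 cap — no reduction.
The insurer covers the remainder: €10,922 − €4,399.25 = €6,522.75.

€6,522.75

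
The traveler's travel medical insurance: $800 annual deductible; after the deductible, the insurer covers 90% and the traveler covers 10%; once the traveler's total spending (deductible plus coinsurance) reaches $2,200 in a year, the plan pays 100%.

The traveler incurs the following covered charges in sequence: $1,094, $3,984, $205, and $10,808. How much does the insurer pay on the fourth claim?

$9,856.30

#1 ($1,094): $800 to deductible, leaving $294; coinsurance $294 × 10% = $29.40. Traveler owes $829.40 (running OOP $829.40). Insurer: $1,094 − $829.40 = $264.60.
#2 ($3,984): 10% coinsurance on $3,984 = $398.40. Traveler pays $398.40; OOP now $1,227.80. Insurer: $3,984 − $398.40 = $3,585.60.
#3 ($205): deductible met; 10% of $205 = $20.50. Cost to traveler: $20.50. OOP to date $1,248.30. Insurer: $205 − $20.50 = $184.50.
#4 ($10,808): deductible already satisfied, so traveler's share is 10% × $10,808 = $1,080.80. OOP would hit $2,329.10 > $2,200, so the cap limits the traveler to $2,200 − $1,248.30 = $951.70. Plan pays $10,808 − $951.70 = $9,856.30.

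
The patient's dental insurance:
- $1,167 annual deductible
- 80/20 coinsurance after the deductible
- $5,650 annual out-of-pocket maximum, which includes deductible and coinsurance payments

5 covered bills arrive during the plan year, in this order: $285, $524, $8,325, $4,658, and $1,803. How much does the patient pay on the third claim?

$1,951.40

#1 ($285): all of it applies to the deductible. Patient pays $285; OOP now $285.
#2 ($524): fully absorbed by the deductible. Patient pays $524; OOP now $809.
#3 ($8,325): $358 finishes the deductible; $7,967 goes to coinsurance; patient's 20% is $1,593.40. Patient pays $1,951.40; OOP now $2,760.40.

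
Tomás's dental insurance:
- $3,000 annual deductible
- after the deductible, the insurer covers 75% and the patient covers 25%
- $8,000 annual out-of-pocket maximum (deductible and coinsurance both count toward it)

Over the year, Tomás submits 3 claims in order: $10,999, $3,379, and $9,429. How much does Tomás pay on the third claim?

Claim 1 ($10,999): deductible takes $3,000, $7,999 remains; coinsurance $7,999 × 25% = $1,999.75. Patient owes $4,999.75 (running OOP $4,999.75).
Claim 2 ($3,379): deductible already satisfied, so patient's share is 25% × $3,379 = $844.75. Patient pays $844.75; OOP now $5,844.50.
Claim 3 ($9,429): deductible already satisfied, so patient's share is 25% × $9,429 = $2,357.25. OOP would hit $8,201.75 > $8,000, so the cap limits the patient to $8,000 − $5,844.50 = $2,155.50.

$2,155.50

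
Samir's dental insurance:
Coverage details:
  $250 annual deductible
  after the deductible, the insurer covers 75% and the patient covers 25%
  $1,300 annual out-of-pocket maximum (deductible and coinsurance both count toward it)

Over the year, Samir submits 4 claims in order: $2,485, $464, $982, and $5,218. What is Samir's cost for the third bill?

$245.50

Bill 1, $2,485: $250 to deductible, leaving $2,235; patient's 25% is $558.75. Cost to patient: $808.75. OOP to date $808.75.
Bill 2, $464: deductible met; 25% of $464 = $116. Patient pays $116; OOP now $924.75.
Bill 3, $982: deductible already satisfied, so patient's share is 25% × $982 = $245.50. Cost to patient: $245.50. OOP to date $1,170.25.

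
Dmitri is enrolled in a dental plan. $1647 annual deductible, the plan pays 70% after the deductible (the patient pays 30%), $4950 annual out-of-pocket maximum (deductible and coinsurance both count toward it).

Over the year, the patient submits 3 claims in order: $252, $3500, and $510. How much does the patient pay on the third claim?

#1 ($252): fully absorbed by the deductible. Cost to patient: $252. OOP to date $252.
#2 ($3500): deductible takes $1395, $2105 remains; coinsurance $2105 × 30% = $631.50. Patient owes $2026.50 (running OOP $2278.50).
#3 ($510): deductible met; 30% of $510 = $153. Patient owes $153 (running OOP $2431.50).

$153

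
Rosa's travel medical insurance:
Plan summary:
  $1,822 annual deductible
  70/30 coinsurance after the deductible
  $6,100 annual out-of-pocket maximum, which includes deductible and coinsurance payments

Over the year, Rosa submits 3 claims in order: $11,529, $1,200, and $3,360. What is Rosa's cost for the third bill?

Claim 1 ($11,529): $1,822 finishes the deductible; $9,707 goes to coinsurance; 30% of $9,707 = $2,912.10. Cost to traveler: $4,734.10. OOP to date $4,734.10.
Claim 2 ($1,200): deductible met; 30% of $1,200 = $360. Cost to traveler: $360. OOP to date $5,094.10.
Claim 3 ($3,360): deductible met; 30% of $3,360 = $1,008. Adding that to $5,094.10 gives $6,102.10, past the $6,100 cap; traveler pays only $6,100 − $5,094.10 = $1,005.90.

$1,005.90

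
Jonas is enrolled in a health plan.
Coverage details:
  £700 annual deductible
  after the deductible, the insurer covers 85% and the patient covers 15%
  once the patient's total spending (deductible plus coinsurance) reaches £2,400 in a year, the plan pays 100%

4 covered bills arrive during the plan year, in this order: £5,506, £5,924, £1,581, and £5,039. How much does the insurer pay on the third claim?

#1 (£5,506): deductible takes £700, £4,806 remains; 15% of £4,806 = £720.90. Patient pays £1,420.90; OOP now £1,420.90. Insurer: £5,506 − £1,420.90 = £4,085.10.
#2 (£5,924): deductible met; 15% of £5,924 = £888.60. Patient owes £888.60 (running OOP £2,309.50). Insurer: £5,924 − £888.60 = £5,035.40.
#3 (£1,581): deductible already satisfied, so patient's share is 15% × £1,581 = £237.15. OOP would hit £2,546.65 > £2,400, so the cap limits the patient to £2,400 − £2,309.50 = £90.50. Insurer: £1,581 − £90.50 = £1,490.50.

£1,490.50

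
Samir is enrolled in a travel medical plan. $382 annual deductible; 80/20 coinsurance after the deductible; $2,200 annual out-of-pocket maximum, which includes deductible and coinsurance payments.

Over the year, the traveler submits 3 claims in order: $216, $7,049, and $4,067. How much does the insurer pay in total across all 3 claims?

Claim 1 — $216: fully absorbed by the deductible. Cost to traveler: $216. OOP to date $216. Plan pays $216 − $216 = $0.
Claim 2 — $7,049: deductible takes $166, $6,883 remains; 20% of $6,883 = $1,376.60. Traveler pays $1,542.60; OOP now $1,758.60. Plan pays $7,049 − $1,542.60 = $5,506.40.
Claim 3 — $4,067: deductible already satisfied, so traveler's share is 20% × $4,067 = $813.40. That would push OOP to $2,572, over the $2,200 cap, so traveler pays $2,200 − $1,758.60 = $441.40. Insurer: $4,067 − $441.40 = $3,625.60.
Insurer total = bills − traveler's total = $11,332 − $2,200 = $9,132.

$9,132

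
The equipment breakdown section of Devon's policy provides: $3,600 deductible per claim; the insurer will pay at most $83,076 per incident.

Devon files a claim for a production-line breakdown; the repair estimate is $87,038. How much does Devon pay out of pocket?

Less the $3,600 deductible: $87,038 − $3,600 = $83,438.
$83,438 exceeds the $83,076 limit, so the insurer pays the limit: $83,076.
The business owner bears the rest of the original loss: $87,038 − $83,076 = $3,962.

$3,962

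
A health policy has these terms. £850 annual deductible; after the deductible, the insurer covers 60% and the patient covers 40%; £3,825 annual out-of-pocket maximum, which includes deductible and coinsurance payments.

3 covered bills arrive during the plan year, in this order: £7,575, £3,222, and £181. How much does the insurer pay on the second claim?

£2,937

#1 (£7,575): £850 finishes the deductible; £6,725 goes to coinsurance; 40% of £6,725 = £2,690. Patient pays £3,540; OOP now £3,540. Insurer: £7,575 − £3,540 = £4,035.
#2 (£3,222): deductible met; 40% of £3,222 = £1,288.80. OOP would hit £4,828.80 > £3,825, so the cap limits the patient to £3,825 − £3,540 = £285. Insurer: £3,222 − £285 = £2,937.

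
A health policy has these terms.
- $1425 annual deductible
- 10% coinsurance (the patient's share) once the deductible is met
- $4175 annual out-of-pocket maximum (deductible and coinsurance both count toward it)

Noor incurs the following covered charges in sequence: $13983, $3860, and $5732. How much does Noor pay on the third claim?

$573.20

#1 ($13983): $1425 finishes the deductible; $12558 goes to coinsurance; coinsurance $12558 × 10% = $1255.80. Patient pays $2680.80; OOP now $2680.80.
#2 ($3860): deductible met; 10% of $3860 = $386. Cost to patient: $386. OOP to date $3066.80.
#3 ($5732): deductible already satisfied, so patient's share is 10% × $5732 = $573.20. Cost to patient: $573.20. OOP to date $3640.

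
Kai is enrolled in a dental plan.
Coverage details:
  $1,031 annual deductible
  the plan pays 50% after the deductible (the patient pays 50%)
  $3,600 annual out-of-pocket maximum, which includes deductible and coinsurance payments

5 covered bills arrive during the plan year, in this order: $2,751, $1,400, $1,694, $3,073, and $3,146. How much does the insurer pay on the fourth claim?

Claim 1 ($2,751): $1,031 to deductible, leaving $1,720; 50% of $1,720 = $860. Patient pays $1,891; OOP now $1,891. Plan pays $2,751 − $1,891 = $860.
Claim 2 ($1,400): deductible met; 50% of $1,400 = $700. Patient owes $700 (running OOP $2,591). Insurer: $1,400 − $700 = $700.
Claim 3 ($1,694): 50% coinsurance on $1,694 = $847. Patient pays $847; OOP now $3,438. Insurer: $1,694 − $847 = $847.
Claim 4 ($3,073): deductible already satisfied, so patient's share is 50% × $3,073 = $1,536.50. Adding that to $3,438 gives $4,974.50, past the $3,600 cap; patient pays only $3,600 − $3,438 = $162. Insurer: $3,073 − $162 = $2,911.

$2,911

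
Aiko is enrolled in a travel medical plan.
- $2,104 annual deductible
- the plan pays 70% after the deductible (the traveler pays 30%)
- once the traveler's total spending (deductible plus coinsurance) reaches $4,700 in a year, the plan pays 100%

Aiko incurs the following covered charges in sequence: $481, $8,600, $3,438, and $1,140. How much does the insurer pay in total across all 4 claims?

Claim 1 ($481): fully absorbed by the deductible. Traveler owes $481 (running OOP $481). Insurer: $481 − $481 = $0.
Claim 2 ($8,600): $1,623 finishes the deductible; $6,977 goes to coinsurance; coinsurance $6,977 × 30% = $2,093.10. Cost to traveler: $3,716.10. OOP to date $4,197.10. Plan pays $8,600 − $3,716.10 = $4,883.90.
Claim 3 ($3,438): deductible already satisfied, so traveler's share is 30% × $3,438 = $1,031.40. OOP would hit $5,228.50 > $4,700, so the cap limits the traveler to $4,700 − $4,197.10 = $502.90. Insurer: $3,438 − $502.90 = $2,935.10.
Claim 4 ($1,140): 30% coinsurance on $1,140 = $342. That would push OOP to $5,042, over the $4,700 cap, so traveler pays $4,700 − $4,700 = $0. Insurer: $1,140 − $0 = $1,140.
Insurer total: $0 + $4,883.90 + $2,935.10 + $1,140 = $8,959.

$8,959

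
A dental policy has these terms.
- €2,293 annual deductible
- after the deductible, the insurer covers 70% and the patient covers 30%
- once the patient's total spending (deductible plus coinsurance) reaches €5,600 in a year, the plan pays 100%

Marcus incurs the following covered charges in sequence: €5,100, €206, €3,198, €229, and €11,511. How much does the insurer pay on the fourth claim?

#1 (€5,100): €2,293 finishes the deductible; €2,807 goes to coinsurance; coinsurance €2,807 × 30% = €842.10. Patient owes €3,135.10 (running OOP €3,135.10). Plan pays €5,100 − €3,135.10 = €1,964.90.
#2 (€206): deductible already satisfied, so patient's share is 30% × €206 = €61.80. Cost to patient: €61.80. OOP to date €3,196.90. Insurer: €206 − €61.80 = €144.20.
#3 (€3,198): deductible already satisfied, so patient's share is 30% × €3,198 = €959.40. Patient pays €959.40; OOP now €4,156.30. Insurer: €3,198 − €959.40 = €2,238.60.
#4 (€229): deductible already satisfied, so patient's share is 30% × €229 = €68.70. Cost to patient: €68.70. OOP to date €4,225. Plan pays €229 − €68.70 = €160.30.

€160.30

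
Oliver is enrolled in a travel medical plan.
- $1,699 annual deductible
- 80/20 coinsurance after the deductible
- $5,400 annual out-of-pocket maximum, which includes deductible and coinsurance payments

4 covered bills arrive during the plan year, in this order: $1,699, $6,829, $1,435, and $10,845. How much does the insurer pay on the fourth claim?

$8,796.80

#1 ($1,699): all of it applies to the deductible. Traveler pays $1,699; OOP now $1,699. Plan pays $1,699 − $1,699 = $0.
#2 ($6,829): deductible already satisfied, so traveler's share is 20% × $6,829 = $1,365.80. Cost to traveler: $1,365.80. OOP to date $3,064.80. Insurer: $6,829 − $1,365.80 = $5,463.20.
#3 ($1,435): deductible already satisfied, so traveler's share is 20% × $1,435 = $287. Traveler pays $287; OOP now $3,351.80. Insurer: $1,435 − $287 = $1,148.
#4 ($10,845): 20% coinsurance on $10,845 = $2,169. That would push OOP to $5,520.80, over the $5,400 cap, so traveler pays $5,400 − $3,351.80 = $2,048.20. Plan pays $10,845 − $2,048.20 = $8,796.80.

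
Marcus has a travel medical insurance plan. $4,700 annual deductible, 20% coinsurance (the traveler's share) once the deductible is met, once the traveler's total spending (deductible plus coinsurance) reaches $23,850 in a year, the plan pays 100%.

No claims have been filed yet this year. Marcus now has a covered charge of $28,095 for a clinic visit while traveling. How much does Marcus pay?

The full $4,700 deductible is still open; $4,700 of this bill applies to it.
The remaining $23,395 (= $28,095 − $4,700) moves to coinsurance.
Coinsurance: $23,395 × 20% = $4,679.
That puts the traveler's cost at $4,700 + $4,679 = $9,379 before any cap.
Year-to-date out-of-pocket becomes $0 + $9,379 = $9,379, still under the $23,850 maximum, so no cap applies.

$9,379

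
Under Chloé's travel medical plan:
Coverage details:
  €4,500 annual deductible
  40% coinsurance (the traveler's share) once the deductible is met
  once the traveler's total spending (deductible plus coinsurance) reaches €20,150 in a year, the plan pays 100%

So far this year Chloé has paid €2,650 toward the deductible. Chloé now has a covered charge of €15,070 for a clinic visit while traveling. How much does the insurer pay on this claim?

€7,932

Deductible still to meet: €4,500 − €2,650 = €1,850.
That leaves €15,070 − €1,850 = €13,220 for coinsurance.
Traveler's 40% share of €13,220 is €5,288.
So the traveler owes €1,850 + €5,288 = €7,138 before any cap.
Year-to-date out-of-pocket becomes €2,650 + €7,138 = €9,788, still under the €20,150 maximum, so no cap applies.
The insurer covers the remainder: €15,070 − €7,138 = €7,932.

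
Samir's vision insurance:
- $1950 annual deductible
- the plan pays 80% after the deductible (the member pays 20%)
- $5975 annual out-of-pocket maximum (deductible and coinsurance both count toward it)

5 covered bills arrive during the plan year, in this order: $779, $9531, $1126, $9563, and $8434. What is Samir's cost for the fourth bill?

Claim 1 — $779: entire amount goes to the deductible. Cost to member: $779. OOP to date $779.
Claim 2 — $9531: $1171 finishes the deductible; $8360 goes to coinsurance; member's 20% is $1672. Member owes $2843 (running OOP $3622).
Claim 3 — $1126: 20% coinsurance on $1126 = $225.20. Member pays $225.20; OOP now $3847.20.
Claim 4 — $9563: deductible met; 20% of $9563 = $1912.60. Member pays $1912.60; OOP now $5759.80.

$1912.60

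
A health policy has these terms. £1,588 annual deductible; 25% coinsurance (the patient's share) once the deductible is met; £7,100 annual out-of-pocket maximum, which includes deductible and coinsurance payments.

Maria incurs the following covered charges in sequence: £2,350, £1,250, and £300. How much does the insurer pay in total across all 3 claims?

Claim 1 (£2,350): deductible takes £1,588, £762 remains; 25% of £762 = £190.50. Patient pays £1,778.50; OOP now £1,778.50. Insurer: £2,350 − £1,778.50 = £571.50.
Claim 2 (£1,250): deductible already satisfied, so patient's share is 25% × £1,250 = £312.50. Cost to patient: £312.50. OOP to date £2,091. Plan pays £1,250 − £312.50 = £937.50.
Claim 3 (£300): 25% coinsurance on £300 = £75. Cost to patient: £75. OOP to date £2,166. Insurer: £300 − £75 = £225.
Insurer total: £571.50 + £937.50 + £225 = £1,734.

£1,734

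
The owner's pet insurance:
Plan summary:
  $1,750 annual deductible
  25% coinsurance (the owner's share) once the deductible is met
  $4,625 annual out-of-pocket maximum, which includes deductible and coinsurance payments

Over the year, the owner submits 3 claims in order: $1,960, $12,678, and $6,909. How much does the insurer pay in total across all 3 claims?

$16,922

#1 ($1,960): $1,750 to deductible, leaving $210; 25% of $210 = $52.50. Owner owes $1,802.50 (running OOP $1,802.50). Insurer: $1,960 − $1,802.50 = $157.50.
#2 ($12,678): deductible already satisfied, so owner's share is 25% × $12,678 = $3,169.50. OOP would hit $4,972 > $4,625, so the cap limits the owner to $4,625 − $1,802.50 = $2,822.50. Plan pays $12,678 − $2,822.50 = $9,855.50.
#3 ($6,909): deductible already satisfied, so owner's share is 25% × $6,909 = $1,727.25. Adding that to $4,625 gives $6,352.25, past the $4,625 cap; owner pays only $4,625 − $4,625 = $0. Insurer: $6,909 − $0 = $6,909.
Insurer total = bills − owner's total = $21,547 − $4,625 = $16,922.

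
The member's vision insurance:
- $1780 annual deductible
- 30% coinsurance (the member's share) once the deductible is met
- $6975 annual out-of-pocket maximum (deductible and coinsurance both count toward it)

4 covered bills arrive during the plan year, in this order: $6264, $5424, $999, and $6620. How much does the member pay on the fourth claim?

$1922.90

Bill 1, $6264: $1780 finishes the deductible; $4484 goes to coinsurance; member's 30% is $1345.20. Member pays $3125.20; OOP now $3125.20.
Bill 2, $5424: 30% coinsurance on $5424 = $1627.20. Member owes $1627.20 (running OOP $4752.40).
Bill 3, $999: deductible already satisfied, so member's share is 30% × $999 = $299.70. Cost to member: $299.70. OOP to date $5052.10.
Bill 4, $6620: deductible already satisfied, so member's share is 30% × $6620 = $1986. That would push OOP to $7038.10, over the $6975 cap, so member pays $6975 − $5052.10 = $1922.90.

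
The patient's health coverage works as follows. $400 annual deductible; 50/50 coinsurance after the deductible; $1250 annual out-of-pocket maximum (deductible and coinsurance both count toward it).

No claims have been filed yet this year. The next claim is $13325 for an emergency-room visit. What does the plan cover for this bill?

$12075

Deductible not yet touched, so the first $400 of the bill goes to the deductible.
That leaves $13325 − $400 = $12925 for coinsurance.
50% of $12925 = $6462.50 falls to the patient.
That puts the patient's cost at $400 + $6462.50 = $6862.50 before any cap.
Adding $6862.50 to the $0 already spent would give $6862.50, which exceeds the $1250 cap; the patient pays just $1250 − $0 = $1250.
The plan picks up $13325 − $1250 = $12075.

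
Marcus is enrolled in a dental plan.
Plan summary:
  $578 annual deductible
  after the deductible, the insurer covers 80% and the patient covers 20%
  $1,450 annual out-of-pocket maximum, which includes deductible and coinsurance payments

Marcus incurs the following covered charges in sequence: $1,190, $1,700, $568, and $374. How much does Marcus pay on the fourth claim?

Bill 1, $1,190: $578 finishes the deductible; $612 goes to coinsurance; coinsurance $612 × 20% = $122.40. Patient pays $700.40; OOP now $700.40.
Bill 2, $1,700: 20% coinsurance on $1,700 = $340. Cost to patient: $340. OOP to date $1,040.40.
Bill 3, $568: deductible already satisfied, so patient's share is 20% × $568 = $113.60. Patient owes $113.60 (running OOP $1,154).
Bill 4, $374: 20% coinsurance on $374 = $74.80. Patient owes $74.80 (running OOP $1,228.80).

$74.80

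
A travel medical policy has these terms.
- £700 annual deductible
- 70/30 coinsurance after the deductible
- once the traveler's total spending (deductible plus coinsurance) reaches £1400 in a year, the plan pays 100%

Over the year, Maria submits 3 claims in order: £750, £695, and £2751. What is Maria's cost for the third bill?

£476.50

Claim 1 — £750: £700 finishes the deductible; £50 goes to coinsurance; coinsurance £50 × 30% = £15. Traveler pays £715; OOP now £715.
Claim 2 — £695: 30% coinsurance on £695 = £208.50. Traveler pays £208.50; OOP now £923.50.
Claim 3 — £2751: deductible already satisfied, so traveler's share is 30% × £2751 = £825.30. Adding that to £923.50 gives £1748.80, past the £1400 cap; traveler pays only £1400 − £923.50 = £476.50.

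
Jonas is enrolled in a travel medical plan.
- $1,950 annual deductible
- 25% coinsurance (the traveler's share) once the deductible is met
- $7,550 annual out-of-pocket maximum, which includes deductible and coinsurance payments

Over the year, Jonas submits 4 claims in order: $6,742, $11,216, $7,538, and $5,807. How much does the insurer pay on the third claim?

$5,940

Claim 1 — $6,742: $1,950 finishes the deductible; $4,792 goes to coinsurance; coinsurance $4,792 × 25% = $1,198. Cost to traveler: $3,148. OOP to date $3,148. Plan pays $6,742 − $3,148 = $3,594.
Claim 2 — $11,216: 25% coinsurance on $11,216 = $2,804. Traveler owes $2,804 (running OOP $5,952). Plan pays $11,216 − $2,804 = $8,412.
Claim 3 — $7,538: deductible met; 25% of $7,538 = $1,884.50. Adding that to $5,952 gives $7,836.50, past the $7,550 cap; traveler pays only $7,550 − $5,952 = $1,598. Plan pays $7,538 − $1,598 = $5,940.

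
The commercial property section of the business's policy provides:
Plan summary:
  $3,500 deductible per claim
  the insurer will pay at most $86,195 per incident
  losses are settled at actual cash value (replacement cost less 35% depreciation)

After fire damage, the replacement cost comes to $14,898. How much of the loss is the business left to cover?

Depreciate 35%: the covered value is $14,898 × 0.65 = $9,683.70.
Subtract the deductible: $9,683.70 − $3,500 = $6,183.70.
$6,183.70 ≤ $86,195, so the limit doesn't bind; insurer pays $6,183.70.
Out of pocket: $14,898 − $6,183.70 = $8,714.30.

$8,714.30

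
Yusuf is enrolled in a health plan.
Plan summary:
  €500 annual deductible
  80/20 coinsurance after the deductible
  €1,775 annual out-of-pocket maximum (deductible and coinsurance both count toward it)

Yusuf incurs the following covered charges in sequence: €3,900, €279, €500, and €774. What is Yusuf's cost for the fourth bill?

Claim 1 (€3,900): €500 finishes the deductible; €3,400 goes to coinsurance; 20% of €3,400 = €680. Patient pays €1,180; OOP now €1,180.
Claim 2 (€279): deductible met; 20% of €279 = €55.80. Cost to patient: €55.80. OOP to date €1,235.80.
Claim 3 (€500): deductible met; 20% of €500 = €100. Patient owes €100 (running OOP €1,335.80).
Claim 4 (€774): deductible met; 20% of €774 = €154.80. Cost to patient: €154.80. OOP to date €1,490.60.

€154.80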